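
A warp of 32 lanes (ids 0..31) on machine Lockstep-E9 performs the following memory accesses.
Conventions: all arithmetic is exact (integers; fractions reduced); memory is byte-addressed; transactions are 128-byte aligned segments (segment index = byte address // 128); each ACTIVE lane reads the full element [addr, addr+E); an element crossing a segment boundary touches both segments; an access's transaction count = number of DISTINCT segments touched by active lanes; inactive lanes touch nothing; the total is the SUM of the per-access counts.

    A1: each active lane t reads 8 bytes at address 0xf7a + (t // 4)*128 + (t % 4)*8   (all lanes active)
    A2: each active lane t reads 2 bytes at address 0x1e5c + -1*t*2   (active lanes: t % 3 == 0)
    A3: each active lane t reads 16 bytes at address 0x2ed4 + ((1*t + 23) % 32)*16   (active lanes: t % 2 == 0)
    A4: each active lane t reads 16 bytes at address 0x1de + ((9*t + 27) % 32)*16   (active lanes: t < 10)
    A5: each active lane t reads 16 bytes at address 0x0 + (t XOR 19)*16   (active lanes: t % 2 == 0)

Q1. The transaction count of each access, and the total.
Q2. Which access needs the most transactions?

A1: 9 transactions
A2: 1 transaction
A3: 5 transactions
A4: 4 transactions
A5: 4 transactions

Answer: 9,1,5,4,4; total 23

Answer: A1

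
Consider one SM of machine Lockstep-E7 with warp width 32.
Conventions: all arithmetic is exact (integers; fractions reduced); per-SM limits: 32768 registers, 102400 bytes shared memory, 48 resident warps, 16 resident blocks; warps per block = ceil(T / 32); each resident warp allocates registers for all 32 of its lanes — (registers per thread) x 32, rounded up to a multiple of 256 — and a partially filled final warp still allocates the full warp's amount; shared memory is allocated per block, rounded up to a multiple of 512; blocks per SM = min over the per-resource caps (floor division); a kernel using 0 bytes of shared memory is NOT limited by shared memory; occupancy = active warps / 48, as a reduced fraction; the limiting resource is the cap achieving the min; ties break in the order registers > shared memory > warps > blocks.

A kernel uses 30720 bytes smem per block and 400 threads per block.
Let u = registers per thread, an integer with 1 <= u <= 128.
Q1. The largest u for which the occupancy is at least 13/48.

Answer: u = 72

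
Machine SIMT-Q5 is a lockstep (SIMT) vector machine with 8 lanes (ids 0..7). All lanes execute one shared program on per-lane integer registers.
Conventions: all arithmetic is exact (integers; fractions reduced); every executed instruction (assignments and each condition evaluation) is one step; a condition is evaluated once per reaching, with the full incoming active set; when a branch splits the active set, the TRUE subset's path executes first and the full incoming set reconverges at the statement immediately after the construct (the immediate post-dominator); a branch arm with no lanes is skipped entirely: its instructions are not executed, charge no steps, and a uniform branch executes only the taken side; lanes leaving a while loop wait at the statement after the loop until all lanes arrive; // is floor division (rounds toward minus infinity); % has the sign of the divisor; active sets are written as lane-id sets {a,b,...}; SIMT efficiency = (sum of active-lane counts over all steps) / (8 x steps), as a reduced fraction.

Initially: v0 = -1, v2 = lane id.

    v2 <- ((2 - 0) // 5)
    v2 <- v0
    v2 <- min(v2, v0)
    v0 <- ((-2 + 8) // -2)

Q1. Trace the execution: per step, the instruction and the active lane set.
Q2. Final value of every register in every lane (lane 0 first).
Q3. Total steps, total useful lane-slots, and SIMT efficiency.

step 0: v2 <- ((2 - 0) // 5)         {0,1,2,3,4,5,6,7}
step 1: v2 <- v0                     {0,1,2,3,4,5,6,7}
step 2: v2 <- min(v2, v0)            {0,1,2,3,4,5,6,7}
step 3: v0 <- ((-2 + 8) // -2)       {0,1,2,3,4,5,6,7}

Answer: 4 steps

v0: -3,-3,-3,-3,-3,-3,-3,-3
v2: -1,-1,-1,-1,-1,-1,-1,-1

steps = 4; useful = 32; efficiency = 32/32 = 1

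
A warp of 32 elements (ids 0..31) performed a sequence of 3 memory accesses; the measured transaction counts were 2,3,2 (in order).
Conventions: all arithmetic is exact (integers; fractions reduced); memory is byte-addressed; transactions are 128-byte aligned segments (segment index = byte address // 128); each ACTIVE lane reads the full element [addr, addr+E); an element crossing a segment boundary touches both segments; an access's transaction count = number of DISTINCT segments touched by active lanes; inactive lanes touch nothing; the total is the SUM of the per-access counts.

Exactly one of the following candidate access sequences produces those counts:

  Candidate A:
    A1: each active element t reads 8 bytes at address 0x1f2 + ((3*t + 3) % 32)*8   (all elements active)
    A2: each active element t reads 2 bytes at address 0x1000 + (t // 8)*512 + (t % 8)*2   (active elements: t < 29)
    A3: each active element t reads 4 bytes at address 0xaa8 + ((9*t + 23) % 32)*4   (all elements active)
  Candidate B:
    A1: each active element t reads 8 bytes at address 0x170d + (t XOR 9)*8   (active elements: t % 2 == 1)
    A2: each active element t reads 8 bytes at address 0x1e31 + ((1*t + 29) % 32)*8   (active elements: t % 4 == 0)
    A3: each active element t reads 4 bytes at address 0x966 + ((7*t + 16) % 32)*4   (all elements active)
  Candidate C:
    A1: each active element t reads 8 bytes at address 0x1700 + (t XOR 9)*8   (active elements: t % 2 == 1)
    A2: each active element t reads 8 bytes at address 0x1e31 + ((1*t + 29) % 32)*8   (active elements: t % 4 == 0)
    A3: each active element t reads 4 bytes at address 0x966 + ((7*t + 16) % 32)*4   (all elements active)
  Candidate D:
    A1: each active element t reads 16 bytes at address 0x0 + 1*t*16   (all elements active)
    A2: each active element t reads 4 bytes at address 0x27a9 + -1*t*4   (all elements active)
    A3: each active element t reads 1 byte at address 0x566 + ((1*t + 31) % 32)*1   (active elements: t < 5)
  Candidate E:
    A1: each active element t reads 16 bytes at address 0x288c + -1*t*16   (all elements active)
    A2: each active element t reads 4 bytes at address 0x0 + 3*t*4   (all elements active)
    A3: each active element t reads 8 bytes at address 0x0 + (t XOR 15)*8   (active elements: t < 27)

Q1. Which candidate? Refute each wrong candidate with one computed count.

A: A1 gives 3 transactions, not 2
B: A1 gives 3 transactions, not 2
D: A1 gives 4 transactions, not 2
E: A1 gives 5 transactions, not 2
C: all counts match (2,3,2)

Answer: C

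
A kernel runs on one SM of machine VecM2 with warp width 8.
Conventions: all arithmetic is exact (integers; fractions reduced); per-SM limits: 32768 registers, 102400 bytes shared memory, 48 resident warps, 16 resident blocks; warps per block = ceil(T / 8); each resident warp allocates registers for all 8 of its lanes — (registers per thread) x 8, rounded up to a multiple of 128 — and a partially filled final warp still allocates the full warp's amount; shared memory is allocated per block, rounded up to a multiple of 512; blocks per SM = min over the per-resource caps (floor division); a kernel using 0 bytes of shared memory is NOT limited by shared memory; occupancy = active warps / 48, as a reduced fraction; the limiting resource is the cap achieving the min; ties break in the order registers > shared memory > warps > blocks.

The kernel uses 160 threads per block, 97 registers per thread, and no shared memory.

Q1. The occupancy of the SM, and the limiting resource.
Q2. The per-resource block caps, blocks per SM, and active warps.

Answer: occupancy 5/12, limited by registers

registers: 1 block
shared memory: no limit (kernel uses none)
warps: 2 blocks
blocks: 16 blocks

Answer: 1 block, 20 active warps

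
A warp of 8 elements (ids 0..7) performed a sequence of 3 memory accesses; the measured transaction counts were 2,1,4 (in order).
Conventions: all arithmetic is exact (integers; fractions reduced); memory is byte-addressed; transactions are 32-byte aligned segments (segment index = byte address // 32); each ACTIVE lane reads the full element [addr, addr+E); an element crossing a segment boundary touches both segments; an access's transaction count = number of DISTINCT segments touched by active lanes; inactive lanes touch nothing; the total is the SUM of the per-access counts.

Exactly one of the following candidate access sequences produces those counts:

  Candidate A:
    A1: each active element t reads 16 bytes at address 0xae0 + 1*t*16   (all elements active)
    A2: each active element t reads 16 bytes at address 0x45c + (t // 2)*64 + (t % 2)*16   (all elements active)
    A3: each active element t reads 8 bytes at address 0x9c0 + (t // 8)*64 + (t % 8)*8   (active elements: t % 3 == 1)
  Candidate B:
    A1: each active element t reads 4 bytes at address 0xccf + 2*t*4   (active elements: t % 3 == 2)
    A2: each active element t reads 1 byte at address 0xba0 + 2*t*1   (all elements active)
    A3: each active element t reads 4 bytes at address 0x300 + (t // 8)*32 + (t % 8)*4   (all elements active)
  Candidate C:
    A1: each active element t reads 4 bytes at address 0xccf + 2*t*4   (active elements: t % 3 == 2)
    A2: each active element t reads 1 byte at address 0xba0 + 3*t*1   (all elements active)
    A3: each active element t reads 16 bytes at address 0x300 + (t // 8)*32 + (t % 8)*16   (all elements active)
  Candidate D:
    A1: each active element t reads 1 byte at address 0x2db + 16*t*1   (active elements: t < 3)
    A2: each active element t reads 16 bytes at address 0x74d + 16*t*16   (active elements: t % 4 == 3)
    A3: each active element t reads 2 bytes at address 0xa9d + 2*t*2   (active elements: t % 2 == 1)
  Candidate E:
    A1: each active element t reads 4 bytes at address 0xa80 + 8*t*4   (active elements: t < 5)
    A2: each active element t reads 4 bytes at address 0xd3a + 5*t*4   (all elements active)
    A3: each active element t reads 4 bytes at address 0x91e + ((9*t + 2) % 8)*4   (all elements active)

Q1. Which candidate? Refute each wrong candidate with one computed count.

A: A1 gives 4 transactions, not 2
B: A3 gives 1 transaction, not 4
D: A2 gives 2 transactions, not 1
E: A1 gives 5 transactions, not 2
C: all counts match (2,1,4)

Answer: C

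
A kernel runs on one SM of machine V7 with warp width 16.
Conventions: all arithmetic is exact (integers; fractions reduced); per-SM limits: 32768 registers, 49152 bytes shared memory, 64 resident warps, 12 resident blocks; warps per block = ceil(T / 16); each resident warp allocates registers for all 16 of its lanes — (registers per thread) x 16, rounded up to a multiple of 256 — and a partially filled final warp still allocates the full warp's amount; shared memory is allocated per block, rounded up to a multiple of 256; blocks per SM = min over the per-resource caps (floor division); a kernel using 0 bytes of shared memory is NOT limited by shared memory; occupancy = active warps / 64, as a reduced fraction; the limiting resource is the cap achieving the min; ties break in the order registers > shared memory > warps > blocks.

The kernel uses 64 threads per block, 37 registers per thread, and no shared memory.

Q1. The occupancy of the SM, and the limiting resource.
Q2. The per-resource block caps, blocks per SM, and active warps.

Answer: occupancy 5/8, limited by registers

registers: 10 blocks
shared memory: no limit (kernel uses none)
warps: 16 blocks
blocks: 12 blocks

Answer: 10 blocks, 40 active warps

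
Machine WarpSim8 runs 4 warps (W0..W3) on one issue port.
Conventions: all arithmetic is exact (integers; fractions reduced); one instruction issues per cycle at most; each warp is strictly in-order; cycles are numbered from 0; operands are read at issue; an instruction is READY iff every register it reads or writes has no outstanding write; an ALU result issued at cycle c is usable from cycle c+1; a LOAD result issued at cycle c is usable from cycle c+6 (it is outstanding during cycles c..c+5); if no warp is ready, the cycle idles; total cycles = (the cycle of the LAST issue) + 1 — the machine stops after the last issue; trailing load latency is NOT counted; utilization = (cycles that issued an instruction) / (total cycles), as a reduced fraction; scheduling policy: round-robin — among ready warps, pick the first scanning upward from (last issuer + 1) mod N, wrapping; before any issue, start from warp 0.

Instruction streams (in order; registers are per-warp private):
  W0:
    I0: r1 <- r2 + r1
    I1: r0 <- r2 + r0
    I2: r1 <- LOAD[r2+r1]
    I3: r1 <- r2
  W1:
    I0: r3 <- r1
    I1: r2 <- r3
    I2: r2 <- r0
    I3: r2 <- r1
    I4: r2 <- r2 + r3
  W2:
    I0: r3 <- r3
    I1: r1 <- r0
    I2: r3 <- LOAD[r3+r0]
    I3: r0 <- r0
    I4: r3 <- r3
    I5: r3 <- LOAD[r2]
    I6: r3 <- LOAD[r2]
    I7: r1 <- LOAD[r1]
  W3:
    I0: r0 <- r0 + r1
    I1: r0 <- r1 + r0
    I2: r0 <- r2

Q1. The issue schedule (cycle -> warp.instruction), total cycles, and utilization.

cycle 0: W0.I0
cycle 1: W1.I0
cycle 2: W2.I0
cycle 3: W3.I0
cycle 4: W0.I1
cycle 5: W1.I1
cycle 6: W2.I1
cycle 7: W3.I1
cycle 8: W0.I2
cycle 9: W1.I2
cycle 10: W2.I2
cycle 11: W3.I2
cycle 12: W1.I3
cycle 13: W2.I3
cycle 14: W0.I3
cycle 15: W1.I4
cycle 16: W2.I4
cycle 17: W2.I5
cycle 18: idle
cycle 19: idle
cycle 20: idle
cycle 21: idle
cycle 22: idle
cycle 23: W2.I6
cycle 24: W2.I7

Answer: 25 cycles, utilization 4/5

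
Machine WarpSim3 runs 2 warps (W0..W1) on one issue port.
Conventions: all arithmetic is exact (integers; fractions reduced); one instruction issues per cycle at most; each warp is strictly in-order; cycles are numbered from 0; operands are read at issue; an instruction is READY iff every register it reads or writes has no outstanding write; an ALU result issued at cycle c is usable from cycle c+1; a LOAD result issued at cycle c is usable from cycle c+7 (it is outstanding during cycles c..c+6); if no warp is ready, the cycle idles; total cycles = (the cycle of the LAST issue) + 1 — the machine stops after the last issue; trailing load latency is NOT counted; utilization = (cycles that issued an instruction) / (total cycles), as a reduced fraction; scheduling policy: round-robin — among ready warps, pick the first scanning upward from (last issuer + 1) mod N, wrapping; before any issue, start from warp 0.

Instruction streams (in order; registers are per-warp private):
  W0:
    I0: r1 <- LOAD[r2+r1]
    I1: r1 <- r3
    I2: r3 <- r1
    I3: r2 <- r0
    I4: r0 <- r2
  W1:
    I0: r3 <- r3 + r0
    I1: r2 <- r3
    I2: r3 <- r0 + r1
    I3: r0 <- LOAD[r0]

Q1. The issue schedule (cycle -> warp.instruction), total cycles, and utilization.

cycle 0: W0.I0
cycle 1: W1.I0
cycle 2: W1.I1
cycle 3: W1.I2
cycle 4: W1.I3
cycle 5: idle
cycle 6: idle
cycle 7: W0.I1
cycle 8: W0.I2
cycle 9: W0.I3
cycle 10: W0.I4

Answer: 11 cycles, utilization 9/11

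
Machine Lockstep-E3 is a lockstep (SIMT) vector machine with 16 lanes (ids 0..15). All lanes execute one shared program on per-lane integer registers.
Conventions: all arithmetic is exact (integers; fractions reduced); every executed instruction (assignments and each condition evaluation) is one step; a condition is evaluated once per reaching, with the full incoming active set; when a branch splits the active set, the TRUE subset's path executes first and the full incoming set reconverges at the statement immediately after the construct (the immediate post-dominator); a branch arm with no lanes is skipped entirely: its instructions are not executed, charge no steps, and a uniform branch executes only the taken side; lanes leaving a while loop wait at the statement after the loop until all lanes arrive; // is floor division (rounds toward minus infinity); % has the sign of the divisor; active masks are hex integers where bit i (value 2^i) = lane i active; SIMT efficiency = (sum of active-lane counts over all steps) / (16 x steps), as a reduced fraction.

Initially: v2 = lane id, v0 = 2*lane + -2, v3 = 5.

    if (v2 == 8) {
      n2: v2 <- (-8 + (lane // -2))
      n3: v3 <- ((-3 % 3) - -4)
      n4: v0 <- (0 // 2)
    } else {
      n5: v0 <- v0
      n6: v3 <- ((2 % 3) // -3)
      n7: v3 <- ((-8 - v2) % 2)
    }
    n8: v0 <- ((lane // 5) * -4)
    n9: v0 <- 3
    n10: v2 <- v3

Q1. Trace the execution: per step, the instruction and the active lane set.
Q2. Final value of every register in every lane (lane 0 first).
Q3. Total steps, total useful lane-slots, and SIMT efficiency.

step 0: eval (v2 == 8)               0xffff
step 1: v2 <- (-8 + (lane // -2))    0x0100
step 2: v3 <- ((-3 % 3) - -4)        0x0100
step 3: v0 <- (0 // 2)               0x0100
step 4: v0 <- v0                     0xfeff
step 5: v3 <- ((2 % 3) // -3)        0xfeff
step 6: v3 <- ((-8 - v2) % 2)        0xfeff
step 7: v0 <- ((lane // 5) * -4)     0xffff
step 8: v0 <- 3                      0xffff
step 9: v2 <- v3                     0xffff

Answer: 10 steps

v2: 0,1,0,1,0,1,0,1,4,1,0,1,0,1,0,1
v0: 3,3,3,3,3,3,3,3,3,3,3,3,3,3,3,3
v3: 0,1,0,1,0,1,0,1,4,1,0,1,0,1,0,1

steps = 10; useful = 112; efficiency = 112/160 = 7/10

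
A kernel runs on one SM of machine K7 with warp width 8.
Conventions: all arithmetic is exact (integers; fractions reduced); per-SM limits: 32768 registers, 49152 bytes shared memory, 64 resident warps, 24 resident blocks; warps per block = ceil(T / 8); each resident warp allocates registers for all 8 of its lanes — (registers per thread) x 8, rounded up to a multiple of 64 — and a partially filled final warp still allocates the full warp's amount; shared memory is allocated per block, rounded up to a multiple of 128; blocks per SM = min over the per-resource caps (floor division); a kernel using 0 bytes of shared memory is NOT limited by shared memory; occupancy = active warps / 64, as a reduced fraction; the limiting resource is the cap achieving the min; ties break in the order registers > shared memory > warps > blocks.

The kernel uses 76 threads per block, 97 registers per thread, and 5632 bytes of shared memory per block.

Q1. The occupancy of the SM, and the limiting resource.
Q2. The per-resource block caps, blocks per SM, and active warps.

Answer: occupancy 15/32, limited by registers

registers: 3 blocks
shared memory: 8 blocks
warps: 6 blocks
blocks: 24 blocks

Answer: 3 blocks, 30 active warps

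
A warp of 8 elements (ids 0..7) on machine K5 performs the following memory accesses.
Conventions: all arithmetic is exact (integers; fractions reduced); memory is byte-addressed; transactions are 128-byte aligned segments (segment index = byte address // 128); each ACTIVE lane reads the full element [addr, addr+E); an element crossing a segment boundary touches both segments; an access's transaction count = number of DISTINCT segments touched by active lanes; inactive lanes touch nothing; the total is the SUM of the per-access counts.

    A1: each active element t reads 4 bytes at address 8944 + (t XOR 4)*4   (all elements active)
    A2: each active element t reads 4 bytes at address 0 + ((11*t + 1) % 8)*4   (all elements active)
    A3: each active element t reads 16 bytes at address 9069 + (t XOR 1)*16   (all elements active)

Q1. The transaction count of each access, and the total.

A1: 2 transactions
A2: 1 transaction
A3: 2 transactions

Answer: 2,1,2; total 5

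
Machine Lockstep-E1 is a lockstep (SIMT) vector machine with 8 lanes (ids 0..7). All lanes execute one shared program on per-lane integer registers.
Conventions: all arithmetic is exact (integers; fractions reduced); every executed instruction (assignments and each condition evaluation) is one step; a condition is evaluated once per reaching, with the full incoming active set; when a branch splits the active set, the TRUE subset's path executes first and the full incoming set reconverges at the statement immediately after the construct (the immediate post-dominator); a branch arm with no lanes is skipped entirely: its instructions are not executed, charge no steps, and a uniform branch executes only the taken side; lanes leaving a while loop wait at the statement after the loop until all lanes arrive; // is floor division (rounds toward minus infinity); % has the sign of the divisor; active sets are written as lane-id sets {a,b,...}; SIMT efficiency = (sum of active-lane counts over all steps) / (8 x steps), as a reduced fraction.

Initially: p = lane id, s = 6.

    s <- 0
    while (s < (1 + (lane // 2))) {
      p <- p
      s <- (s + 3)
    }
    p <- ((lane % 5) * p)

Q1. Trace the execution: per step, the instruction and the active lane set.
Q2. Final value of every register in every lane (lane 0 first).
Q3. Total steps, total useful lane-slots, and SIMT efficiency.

step 0: s <- 0                       {0,1,2,3,4,5,6,7}
step 1: eval (s < (1 + (lane // 2))) {0,1,2,3,4,5,6,7}
step 2: p <- p                       {0,1,2,3,4,5,6,7}
step 3: s <- (s + 3)                 {0,1,2,3,4,5,6,7}
step 4: eval (s < (1 + (lane // 2))) {0,1,2,3,4,5,6,7}
step 5: p <- p                       {6,7}
step 6: s <- (s + 3)                 {6,7}
step 7: eval (s < (1 + (lane // 2))) {6,7}
step 8: p <- ((lane % 5) * p)        {0,1,2,3,4,5,6,7}

Answer: 9 steps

p: 0,1,4,9,16,0,6,14
s: 3,3,3,3,3,3,6,6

steps = 9; useful = 54; efficiency = 54/72 = 3/4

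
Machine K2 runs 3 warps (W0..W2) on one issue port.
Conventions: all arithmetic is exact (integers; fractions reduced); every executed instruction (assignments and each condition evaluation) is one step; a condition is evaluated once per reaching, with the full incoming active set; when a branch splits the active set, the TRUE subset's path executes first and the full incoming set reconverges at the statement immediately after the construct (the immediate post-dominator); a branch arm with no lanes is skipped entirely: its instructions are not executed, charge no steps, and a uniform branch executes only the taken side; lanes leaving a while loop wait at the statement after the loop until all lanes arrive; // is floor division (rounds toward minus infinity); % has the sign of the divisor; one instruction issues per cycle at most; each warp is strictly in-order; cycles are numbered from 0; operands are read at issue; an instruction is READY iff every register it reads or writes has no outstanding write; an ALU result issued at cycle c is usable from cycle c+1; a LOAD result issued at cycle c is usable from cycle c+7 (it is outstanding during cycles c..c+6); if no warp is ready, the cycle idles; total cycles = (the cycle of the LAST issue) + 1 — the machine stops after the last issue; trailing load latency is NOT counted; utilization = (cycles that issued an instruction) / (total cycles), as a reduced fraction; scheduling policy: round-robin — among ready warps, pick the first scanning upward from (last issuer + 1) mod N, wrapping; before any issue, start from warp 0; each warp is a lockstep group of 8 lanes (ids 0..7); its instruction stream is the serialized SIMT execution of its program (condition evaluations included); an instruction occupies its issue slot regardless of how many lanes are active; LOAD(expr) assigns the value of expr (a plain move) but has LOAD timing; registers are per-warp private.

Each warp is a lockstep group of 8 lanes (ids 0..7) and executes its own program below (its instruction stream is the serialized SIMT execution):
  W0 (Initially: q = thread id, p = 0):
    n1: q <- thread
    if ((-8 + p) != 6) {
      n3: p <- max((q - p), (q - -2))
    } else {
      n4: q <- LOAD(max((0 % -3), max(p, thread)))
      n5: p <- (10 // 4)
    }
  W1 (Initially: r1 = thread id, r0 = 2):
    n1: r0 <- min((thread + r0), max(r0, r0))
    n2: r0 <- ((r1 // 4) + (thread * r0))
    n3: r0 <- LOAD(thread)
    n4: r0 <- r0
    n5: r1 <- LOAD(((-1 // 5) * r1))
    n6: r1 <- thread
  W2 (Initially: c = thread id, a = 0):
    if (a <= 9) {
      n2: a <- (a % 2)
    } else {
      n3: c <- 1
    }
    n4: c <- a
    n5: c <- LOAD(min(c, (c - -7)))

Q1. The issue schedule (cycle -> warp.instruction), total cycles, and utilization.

cycle 0: W0.I0
cycle 1: W1.I0
cycle 2: W2.I0
cycle 3: W0.I1
cycle 4: W1.I1
cycle 5: W2.I1
cycle 6: W0.I2
cycle 7: W1.I2
cycle 8: W2.I2
cycle 9: W2.I3
cycle 10: idle
cycle 11: idle
cycle 12: idle
cycle 13: idle
cycle 14: W1.I3
cycle 15: W1.I4
cycle 16: idle
cycle 17: idle
cycle 18: idle
cycle 19: idle
cycle 20: idle
cycle 21: idle
cycle 22: W1.I5

Answer: 23 cycles, utilization 13/23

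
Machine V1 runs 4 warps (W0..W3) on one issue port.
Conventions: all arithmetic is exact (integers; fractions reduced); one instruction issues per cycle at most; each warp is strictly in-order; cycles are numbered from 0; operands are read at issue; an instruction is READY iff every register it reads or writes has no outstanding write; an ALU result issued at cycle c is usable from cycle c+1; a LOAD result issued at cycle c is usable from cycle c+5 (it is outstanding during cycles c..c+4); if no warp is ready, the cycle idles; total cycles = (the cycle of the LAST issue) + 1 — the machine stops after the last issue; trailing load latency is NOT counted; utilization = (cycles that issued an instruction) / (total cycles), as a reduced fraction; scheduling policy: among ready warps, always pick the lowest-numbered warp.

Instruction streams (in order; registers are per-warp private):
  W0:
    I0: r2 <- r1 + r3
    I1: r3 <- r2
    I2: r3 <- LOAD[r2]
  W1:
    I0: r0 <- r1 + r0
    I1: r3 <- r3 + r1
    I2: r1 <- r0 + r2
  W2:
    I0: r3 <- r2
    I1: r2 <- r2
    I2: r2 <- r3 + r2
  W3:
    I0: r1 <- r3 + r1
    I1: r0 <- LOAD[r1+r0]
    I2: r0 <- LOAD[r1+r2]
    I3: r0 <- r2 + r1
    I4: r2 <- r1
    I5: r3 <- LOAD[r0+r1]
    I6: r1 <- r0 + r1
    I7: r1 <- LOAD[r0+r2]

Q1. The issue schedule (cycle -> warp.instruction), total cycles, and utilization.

cycle 0: W0.I0
cycle 1: W0.I1
cycle 2: W0.I2
cycle 3: W1.I0
cycle 4: W1.I1
cycle 5: W1.I2
cycle 6: W2.I0
cycle 7: W2.I1
cycle 8: W2.I2
cycle 9: W3.I0
cycle 10: W3.I1
cycle 11: idle
cycle 12: idle
cycle 13: idle
cycle 14: idle
cycle 15: W3.I2
cycle 16: idle
cycle 17: idle
cycle 18: idle
cycle 19: idle
cycle 20: W3.I3
cycle 21: W3.I4
cycle 22: W3.I5
cycle 23: W3.I6
cycle 24: W3.I7

Answer: 25 cycles, utilization 17/25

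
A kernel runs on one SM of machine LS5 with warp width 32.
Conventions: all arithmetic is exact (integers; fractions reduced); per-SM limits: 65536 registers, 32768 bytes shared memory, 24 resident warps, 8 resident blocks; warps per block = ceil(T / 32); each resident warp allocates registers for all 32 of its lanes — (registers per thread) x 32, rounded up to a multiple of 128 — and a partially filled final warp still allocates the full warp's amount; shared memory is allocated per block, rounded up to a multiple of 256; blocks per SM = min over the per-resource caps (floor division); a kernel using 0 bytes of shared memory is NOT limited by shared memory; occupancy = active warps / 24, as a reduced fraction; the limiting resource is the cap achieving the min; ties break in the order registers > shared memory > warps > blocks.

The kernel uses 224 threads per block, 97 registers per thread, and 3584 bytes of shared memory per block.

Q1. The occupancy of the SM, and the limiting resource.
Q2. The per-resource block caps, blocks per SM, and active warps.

Answer: occupancy 7/12, limited by registers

registers: 2 blocks
shared memory: 9 blocks
warps: 3 blocks
blocks: 8 blocks

Answer: 2 blocks, 14 active warps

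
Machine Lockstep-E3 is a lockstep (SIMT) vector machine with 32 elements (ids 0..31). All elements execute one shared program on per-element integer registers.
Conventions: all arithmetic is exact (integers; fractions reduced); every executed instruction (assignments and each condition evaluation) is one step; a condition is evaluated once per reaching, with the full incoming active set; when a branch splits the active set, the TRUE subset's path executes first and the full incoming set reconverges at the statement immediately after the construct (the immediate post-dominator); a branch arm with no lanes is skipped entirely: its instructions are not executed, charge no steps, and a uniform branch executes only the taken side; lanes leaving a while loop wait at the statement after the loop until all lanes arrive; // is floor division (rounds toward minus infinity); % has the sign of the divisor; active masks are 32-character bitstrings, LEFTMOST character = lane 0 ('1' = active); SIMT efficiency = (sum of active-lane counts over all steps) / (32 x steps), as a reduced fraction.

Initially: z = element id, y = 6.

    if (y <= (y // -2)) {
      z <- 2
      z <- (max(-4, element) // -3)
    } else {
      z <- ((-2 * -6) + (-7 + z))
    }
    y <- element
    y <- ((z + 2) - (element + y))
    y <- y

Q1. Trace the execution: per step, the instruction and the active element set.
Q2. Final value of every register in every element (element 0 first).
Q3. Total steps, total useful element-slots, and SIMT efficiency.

step 0: eval (y <= (y // -2))        11111111111111111111111111111111
step 1: z <- ((-2 * -6) + (-7 + z))  11111111111111111111111111111111
step 2: y <- element                 11111111111111111111111111111111
step 3: y <- ((z + 2) - (element + y)) 11111111111111111111111111111111
step 4: y <- y                       11111111111111111111111111111111

Answer: 5 steps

z: 5,6,7,8,9,10,11,12,13,14,15,16,17,18,19,20,21,22,23,24,25,26,27,28,29,30,31,32,33,34,35,36
y: 7,6,5,4,3,2,1,0,-1,-2,-3,-4,-5,-6,-7,-8,-9,-10,-11,-12,-13,-14,-15,-16,-17,-18,-19,-20,-21,-22,-23,-24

steps = 5; useful = 160; efficiency = 160/160 = 1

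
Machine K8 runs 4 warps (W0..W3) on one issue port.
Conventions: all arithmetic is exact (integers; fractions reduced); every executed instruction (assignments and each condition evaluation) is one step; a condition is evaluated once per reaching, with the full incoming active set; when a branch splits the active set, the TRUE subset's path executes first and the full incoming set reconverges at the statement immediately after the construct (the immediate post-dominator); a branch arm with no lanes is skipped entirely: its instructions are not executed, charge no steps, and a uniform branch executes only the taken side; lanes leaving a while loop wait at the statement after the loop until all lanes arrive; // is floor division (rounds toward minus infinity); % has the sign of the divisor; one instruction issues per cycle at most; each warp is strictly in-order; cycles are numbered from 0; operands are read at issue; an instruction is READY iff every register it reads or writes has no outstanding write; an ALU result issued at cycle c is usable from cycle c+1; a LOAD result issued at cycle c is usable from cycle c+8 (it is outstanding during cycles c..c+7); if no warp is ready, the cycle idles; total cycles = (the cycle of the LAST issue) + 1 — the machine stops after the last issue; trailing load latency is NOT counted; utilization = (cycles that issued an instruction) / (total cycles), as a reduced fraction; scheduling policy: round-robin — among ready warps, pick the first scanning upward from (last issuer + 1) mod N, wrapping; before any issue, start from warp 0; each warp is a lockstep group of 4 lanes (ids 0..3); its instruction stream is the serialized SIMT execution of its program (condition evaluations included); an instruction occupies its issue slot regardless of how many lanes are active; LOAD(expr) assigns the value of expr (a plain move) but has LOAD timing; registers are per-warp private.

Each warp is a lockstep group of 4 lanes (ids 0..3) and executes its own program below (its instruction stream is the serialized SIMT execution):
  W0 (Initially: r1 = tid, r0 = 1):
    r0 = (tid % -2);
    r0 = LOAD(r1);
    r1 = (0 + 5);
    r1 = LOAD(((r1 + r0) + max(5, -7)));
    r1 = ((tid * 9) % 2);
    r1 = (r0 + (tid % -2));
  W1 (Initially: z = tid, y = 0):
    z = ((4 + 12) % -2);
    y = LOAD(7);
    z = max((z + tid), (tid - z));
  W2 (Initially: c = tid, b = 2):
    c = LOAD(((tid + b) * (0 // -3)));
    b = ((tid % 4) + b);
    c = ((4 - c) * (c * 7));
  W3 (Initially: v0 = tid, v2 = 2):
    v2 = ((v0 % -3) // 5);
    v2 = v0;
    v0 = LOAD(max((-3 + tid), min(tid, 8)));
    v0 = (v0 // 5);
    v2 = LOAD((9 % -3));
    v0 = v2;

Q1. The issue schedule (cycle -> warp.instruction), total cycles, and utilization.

cycle 0: W0.I0
cycle 1: W1.I0
cycle 2: W2.I0
cycle 3: W3.I0
cycle 4: W0.I1
cycle 5: W1.I1
cycle 6: W2.I1
cycle 7: W3.I1
cycle 8: W0.I2
cycle 9: W1.I2
cycle 10: W2.I2
cycle 11: W3.I2
cycle 12: W0.I3
cycle 13: idle
cycle 14: idle
cycle 15: idle
cycle 16: idle
cycle 17: idle
cycle 18: idle
cycle 19: W3.I3
cycle 20: W0.I4
cycle 21: W3.I4
cycle 22: W0.I5
cycle 23: idle
cycle 24: idle
cycle 25: idle
cycle 26: idle
cycle 27: idle
cycle 28: idle
cycle 29: W3.I5

Answer: 30 cycles, utilization 3/5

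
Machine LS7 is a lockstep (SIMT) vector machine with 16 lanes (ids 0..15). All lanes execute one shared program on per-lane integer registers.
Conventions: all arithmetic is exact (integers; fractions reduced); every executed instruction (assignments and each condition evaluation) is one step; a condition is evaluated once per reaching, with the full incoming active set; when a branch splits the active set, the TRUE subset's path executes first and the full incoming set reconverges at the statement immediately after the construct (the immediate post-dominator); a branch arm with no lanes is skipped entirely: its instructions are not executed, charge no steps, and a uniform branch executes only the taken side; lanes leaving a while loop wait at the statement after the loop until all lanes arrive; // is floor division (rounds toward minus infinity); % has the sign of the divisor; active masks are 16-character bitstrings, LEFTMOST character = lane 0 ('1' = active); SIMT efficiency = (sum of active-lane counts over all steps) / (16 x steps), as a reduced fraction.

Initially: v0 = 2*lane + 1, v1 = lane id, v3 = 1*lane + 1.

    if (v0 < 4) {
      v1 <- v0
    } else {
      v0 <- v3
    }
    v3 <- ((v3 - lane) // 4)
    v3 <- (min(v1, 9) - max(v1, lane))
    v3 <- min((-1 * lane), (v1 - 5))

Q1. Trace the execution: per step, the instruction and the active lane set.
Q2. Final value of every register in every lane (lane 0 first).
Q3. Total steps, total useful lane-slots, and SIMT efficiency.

step 0: eval (v0 < 4)                1111111111111111
step 1: v1 <- v0                     1100000000000000
step 2: v0 <- v3                     0011111111111111
step 3: v3 <- ((v3 - lane) // 4)     1111111111111111
step 4: v3 <- (min(v1, 9) - max(v1, lane)) 1111111111111111
step 5: v3 <- min((-1 * lane), (v1 - 5)) 1111111111111111

Answer: 6 steps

v0: 1,3,3,4,5,6,7,8,9,10,11,12,13,14,15,16
v1: 1,3,2,3,4,5,6,7,8,9,10,11,12,13,14,15
v3: -4,-2,-3,-3,-4,-5,-6,-7,-8,-9,-10,-11,-12,-13,-14,-15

steps = 6; useful = 80; efficiency = 80/96 = 5/6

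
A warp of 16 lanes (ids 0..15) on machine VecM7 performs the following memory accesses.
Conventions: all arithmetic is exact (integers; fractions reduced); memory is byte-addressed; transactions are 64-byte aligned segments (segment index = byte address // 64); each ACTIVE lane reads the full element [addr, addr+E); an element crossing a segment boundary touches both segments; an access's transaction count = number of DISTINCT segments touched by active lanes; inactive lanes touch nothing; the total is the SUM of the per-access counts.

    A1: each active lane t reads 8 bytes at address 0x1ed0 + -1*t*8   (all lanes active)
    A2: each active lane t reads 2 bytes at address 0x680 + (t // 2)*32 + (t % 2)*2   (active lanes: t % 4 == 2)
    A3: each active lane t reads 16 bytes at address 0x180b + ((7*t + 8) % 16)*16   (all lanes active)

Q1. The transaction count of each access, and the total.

A1: 3 transactions
A2: 4 transactions
A3: 5 transactions

Answer: 3,4,5; total 12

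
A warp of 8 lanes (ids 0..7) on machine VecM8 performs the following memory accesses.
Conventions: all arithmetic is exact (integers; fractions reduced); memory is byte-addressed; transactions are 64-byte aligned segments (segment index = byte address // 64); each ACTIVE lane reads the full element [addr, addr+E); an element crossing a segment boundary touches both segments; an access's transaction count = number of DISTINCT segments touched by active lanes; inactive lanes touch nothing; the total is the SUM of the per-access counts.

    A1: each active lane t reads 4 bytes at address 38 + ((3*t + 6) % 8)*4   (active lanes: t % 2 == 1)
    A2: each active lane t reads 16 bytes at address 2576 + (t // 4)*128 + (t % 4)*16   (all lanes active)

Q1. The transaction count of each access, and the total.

A1: 2 transactions
A2: 4 transactions

Answer: 2,4; total 6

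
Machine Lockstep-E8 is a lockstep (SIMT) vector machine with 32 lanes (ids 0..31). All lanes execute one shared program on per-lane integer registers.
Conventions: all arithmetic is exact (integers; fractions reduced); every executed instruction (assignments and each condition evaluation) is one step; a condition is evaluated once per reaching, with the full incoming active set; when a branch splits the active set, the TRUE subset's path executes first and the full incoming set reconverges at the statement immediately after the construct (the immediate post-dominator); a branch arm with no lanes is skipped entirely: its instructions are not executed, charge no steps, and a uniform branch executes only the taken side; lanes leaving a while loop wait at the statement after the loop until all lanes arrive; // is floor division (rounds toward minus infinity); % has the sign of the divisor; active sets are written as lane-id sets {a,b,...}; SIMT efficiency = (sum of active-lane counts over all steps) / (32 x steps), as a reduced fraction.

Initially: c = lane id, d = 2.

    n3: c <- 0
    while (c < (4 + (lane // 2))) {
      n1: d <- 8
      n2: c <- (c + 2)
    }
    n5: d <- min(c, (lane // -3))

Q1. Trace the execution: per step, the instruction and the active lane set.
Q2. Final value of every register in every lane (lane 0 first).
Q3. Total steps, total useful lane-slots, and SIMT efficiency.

step 0: c <- 0                       {0,1,2,3,4,5,6,7,8,9,10,11,12,13,14,15,16,17,18,19,20,21,22,23,24,25,26,27,28,29,30,31}
step 1: eval (c < (4 + (lane // 2))) {0,1,2,3,4,5,6,7,8,9,10,11,12,13,14,15,16,17,18,19,20,21,22,23,24,25,26,27,28,29,30,31}
step 2: d <- 8                       {0,1,2,3,4,5,6,7,8,9,10,11,12,13,14,15,16,17,18,19,20,21,22,23,24,25,26,27,28,29,30,31}
step 3: c <- (c + 2)                 {0,1,2,3,4,5,6,7,8,9,10,11,12,13,14,15,16,17,18,19,20,21,22,23,24,25,26,27,28,29,30,31}
step 4: eval (c < (4 + (lane // 2))) {0,1,2,3,4,5,6,7,8,9,10,11,12,13,14,15,16,17,18,19,20,21,22,23,24,25,26,27,28,29,30,31}
step 5: d <- 8                       {0,1,2,3,4,5,6,7,8,9,10,11,12,13,14,15,16,17,18,19,20,21,22,23,24,25,26,27,28,29,30,31}
step 6: c <- (c + 2)                 {0,1,2,3,4,5,6,7,8,9,10,11,12,13,14,15,16,17,18,19,20,21,22,23,24,25,26,27,28,29,30,31}
step 7: eval (c < (4 + (lane // 2))) {0,1,2,3,4,5,6,7,8,9,10,11,12,13,14,15,16,17,18,19,20,21,22,23,24,25,26,27,28,29,30,31}
step 8: d <- 8                       {2,3,4,5,6,7,8,9,10,11,12,13,14,15,16,17,18,19,20,21,22,23,24,25,26,27,28,29,30,31}
step 9: c <- (c + 2)                 {2,3,4,5,6,7,8,9,10,11,12,13,14,15,16,17,18,19,20,21,22,23,24,25,26,27,28,29,30,31}
step 10: eval (c < (4 + (lane // 2))) {2,3,4,5,6,7,8,9,10,11,12,13,14,15,16,17,18,19,20,21,22,23,24,25,26,27,28,29,30,31}
step 11: d <- 8                       {6,7,8,9,10,11,12,13,14,15,16,17,18,19,20,21,22,23,24,25,26,27,28,29,30,31}
step 12: c <- (c + 2)                 {6,7,8,9,10,11,12,13,14,15,16,17,18,19,20,21,22,23,24,25,26,27,28,29,30,31}
step 13: eval (c < (4 + (lane // 2))) {6,7,8,9,10,11,12,13,14,15,16,17,18,19,20,21,22,23,24,25,26,27,28,29,30,31}
step 14: d <- 8                       {10,11,12,13,14,15,16,17,18,19,20,21,22,23,24,25,26,27,28,29,30,31}
step 15: c <- (c + 2)                 {10,11,12,13,14,15,16,17,18,19,20,21,22,23,24,25,26,27,28,29,30,31}
step 16: eval (c < (4 + (lane // 2))) {10,11,12,13,14,15,16,17,18,19,20,21,22,23,24,25,26,27,28,29,30,31}
step 17: d <- 8                       {14,15,16,17,18,19,20,21,22,23,24,25,26,27,28,29,30,31}
step 18: c <- (c + 2)                 {14,15,16,17,18,19,20,21,22,23,24,25,26,27,28,29,30,31}
step 19: eval (c < (4 + (lane // 2))) {14,15,16,17,18,19,20,21,22,23,24,25,26,27,28,29,30,31}
step 20: d <- 8                       {18,19,20,21,22,23,24,25,26,27,28,29,30,31}
step 21: c <- (c + 2)                 {18,19,20,21,22,23,24,25,26,27,28,29,30,31}
step 22: eval (c < (4 + (lane // 2))) {18,19,20,21,22,23,24,25,26,27,28,29,30,31}
step 23: d <- 8                       {22,23,24,25,26,27,28,29,30,31}
step 24: c <- (c + 2)                 {22,23,24,25,26,27,28,29,30,31}
step 25: eval (c < (4 + (lane // 2))) {22,23,24,25,26,27,28,29,30,31}
step 26: d <- 8                       {26,27,28,29,30,31}
step 27: c <- (c + 2)                 {26,27,28,29,30,31}
step 28: eval (c < (4 + (lane // 2))) {26,27,28,29,30,31}
step 29: d <- 8                       {30,31}
step 30: c <- (c + 2)                 {30,31}
step 31: eval (c < (4 + (lane // 2))) {30,31}
step 32: d <- min(c, (lane // -3))    {0,1,2,3,4,5,6,7,8,9,10,11,12,13,14,15,16,17,18,19,20,21,22,23,24,25,26,27,28,29,30,31}

Answer: 33 steps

c: 4,4,6,6,6,6,8,8,8,8,10,10,10,10,12,12,12,12,14,14,14,14,16,16,16,16,18,18,18,18,20,20
d: 0,-1,-1,-1,-2,-2,-2,-3,-3,-3,-4,-4,-4,-5,-5,-5,-6,-6,-6,-7,-7,-7,-8,-8,-8,-9,-9,-9,-10,-10,-10,-11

steps = 33; useful = 672; efficiency = 672/1056 = 7/11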